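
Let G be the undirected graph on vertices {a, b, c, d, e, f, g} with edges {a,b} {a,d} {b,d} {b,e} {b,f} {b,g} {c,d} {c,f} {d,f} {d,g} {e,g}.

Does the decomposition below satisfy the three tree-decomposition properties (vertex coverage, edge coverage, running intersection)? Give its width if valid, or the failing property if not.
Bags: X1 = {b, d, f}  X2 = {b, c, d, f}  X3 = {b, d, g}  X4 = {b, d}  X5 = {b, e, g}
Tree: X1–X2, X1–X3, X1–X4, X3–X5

A tree decomposition must satisfy three properties: every vertex lies in some bag; for every edge, both endpoints lie together in some bag; and for every vertex, the bags containing it form a connected subtree. Here vertex a appears in no bag, so the decomposition is invalid.

No — vertex a appears in no bag.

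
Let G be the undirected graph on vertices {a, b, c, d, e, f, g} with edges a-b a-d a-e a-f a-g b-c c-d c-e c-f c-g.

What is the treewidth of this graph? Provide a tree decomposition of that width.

The largest bag has 3 vertices, giving width 2; this decomposition certifies tw(G) ≤ 2. Since c–e–a–b–c is a cycle in G, G is not acyclic. Forests are exactly the graphs of treewidth ≤ 1, so tw(G) ≥ 2. Hence tw(G) = 2 exactly.

Treewidth 2.
One such decomposition:
Bags: B1 = {a, c, e}  B2 = {a, b, c}  B3 = {a, c, f}  B4 = {a, c, d}  B5 = {a, c, g}
Tree: B1–B2, B2–B3, B3–B4, B4–B5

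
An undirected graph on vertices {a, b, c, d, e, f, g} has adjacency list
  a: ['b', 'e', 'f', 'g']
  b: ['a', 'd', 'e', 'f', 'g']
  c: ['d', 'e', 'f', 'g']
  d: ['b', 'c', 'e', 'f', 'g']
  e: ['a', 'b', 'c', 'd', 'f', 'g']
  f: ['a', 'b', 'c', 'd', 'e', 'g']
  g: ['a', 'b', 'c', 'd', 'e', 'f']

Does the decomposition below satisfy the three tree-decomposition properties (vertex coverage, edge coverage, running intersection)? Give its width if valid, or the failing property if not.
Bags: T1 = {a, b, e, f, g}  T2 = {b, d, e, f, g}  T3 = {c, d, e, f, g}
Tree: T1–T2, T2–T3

Yes; width 4.

Vertex coverage: the bags together contain {a, b, c, d, e, f, g}, the full vertex set. Edge coverage: each edge of G has both endpoints in at least one bag. Running intersection: for every vertex, the bags containing it form a connected subtree. All three properties hold, so this is a valid tree decomposition of width max|bag| − 1 = 4, and hence tw(G) ≤ 4.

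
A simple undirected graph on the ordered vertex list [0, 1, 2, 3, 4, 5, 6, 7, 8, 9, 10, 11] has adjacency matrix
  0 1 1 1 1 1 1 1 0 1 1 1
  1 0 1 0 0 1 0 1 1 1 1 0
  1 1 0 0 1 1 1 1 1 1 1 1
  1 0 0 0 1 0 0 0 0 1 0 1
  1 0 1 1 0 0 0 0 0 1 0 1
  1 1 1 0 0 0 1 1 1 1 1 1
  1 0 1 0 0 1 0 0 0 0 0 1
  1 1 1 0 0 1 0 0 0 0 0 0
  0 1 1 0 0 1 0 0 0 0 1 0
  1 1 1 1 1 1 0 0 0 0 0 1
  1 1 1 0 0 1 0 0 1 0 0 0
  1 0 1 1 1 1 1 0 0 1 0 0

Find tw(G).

A width-4 tree decomposition is:
Bags: B1 = {0, 1, 2, 5, 9}  B2 = {0, 2, 5, 9, 11}  B3 = {0, 2, 4, 9, 11}  B4 = {0, 1, 2, 5, 7}  B5 = {0, 1, 2, 5, 10}  B6 = {1, 2, 5, 8, 10}  B7 = {0, 2, 5, 6, 11}  B8 = {0, 3, 4, 9, 11}
Tree: B1–B2, B2–B3, B1–B4, B4–B5, B5–B6, B2–B7, B3–B8
The largest bag has 5 vertices, giving width 4; this decomposition certifies tw(G) ≤ 4. Conversely, {0, 2, 4, 9, 11} is a clique of size 5, and the vertices of any clique must share a bag in every tree decomposition; so some bag has ≥ 5 vertices and tw(G) ≥ 4. Therefore the treewidth is 4.

4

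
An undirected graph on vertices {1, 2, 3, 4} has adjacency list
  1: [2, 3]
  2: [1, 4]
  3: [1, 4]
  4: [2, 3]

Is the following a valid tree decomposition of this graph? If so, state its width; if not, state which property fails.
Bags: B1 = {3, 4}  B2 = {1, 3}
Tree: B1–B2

A tree decomposition must satisfy three properties: every vertex lies in some bag; for every edge, both endpoints lie together in some bag; and for every vertex, the bags containing it form a connected subtree. Here vertex 2 appears in no bag, so the decomposition is invalid.

No — vertex 2 appears in no bag.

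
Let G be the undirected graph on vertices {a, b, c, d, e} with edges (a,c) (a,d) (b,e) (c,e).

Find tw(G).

1

A width-1 tree decomposition is:
Bags: B1 = {b, e}  B2 = {c, e}  B3 = {a, c}  B4 = {a, d}
Tree: B1–B2, B2–B3, B3–B4
Each bag holds 2 vertices, so the decomposition has width 1, which upper-bounds the treewidth. Since G has at least one edge (e.g. b–e), it is not an edgeless graph, so tw(G) ≥ 1. Hence tw(G) = 1 exactly.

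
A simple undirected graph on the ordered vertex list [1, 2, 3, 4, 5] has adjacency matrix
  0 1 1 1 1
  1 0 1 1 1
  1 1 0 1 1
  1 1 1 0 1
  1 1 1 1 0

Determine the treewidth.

4

A width-4 tree decomposition is:
Bags: B1 = {1, 2, 3, 4, 5}
Tree: (single bag)
With just one bag of size 5, the width is 5 − 1 = 4, so tw(G) ≤ 4. Conversely, {1, 2, 3, 4, 5} is a clique of size 5, and the vertices of any clique must share a bag in every tree decomposition; so some bag has ≥ 5 vertices and tw(G) ≥ 4. Hence tw(G) = 4 exactly.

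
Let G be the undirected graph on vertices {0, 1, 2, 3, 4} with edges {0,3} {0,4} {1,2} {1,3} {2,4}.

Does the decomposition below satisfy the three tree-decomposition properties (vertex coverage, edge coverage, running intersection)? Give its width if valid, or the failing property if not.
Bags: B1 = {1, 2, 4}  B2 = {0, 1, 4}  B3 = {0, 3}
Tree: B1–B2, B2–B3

No — edge (1,3) lies in no bag.

A tree decomposition must satisfy three properties: every vertex lies in some bag; for every edge, both endpoints lie together in some bag; and for every vertex, the bags containing it form a connected subtree. Here edge (1,3) lies in no bag, so the decomposition is invalid.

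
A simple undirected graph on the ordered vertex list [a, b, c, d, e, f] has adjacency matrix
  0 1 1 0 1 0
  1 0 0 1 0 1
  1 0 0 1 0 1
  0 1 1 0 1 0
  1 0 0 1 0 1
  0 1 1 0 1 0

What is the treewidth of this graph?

3

A width-3 tree decomposition is:
Bags: B1 = {b, c, e, f}  B2 = {a, b, c, e}  B3 = {b, c, d, e}
Tree: B1–B2, B2–B3
The largest bag has 4 vertices, giving width 3; this decomposition certifies tw(G) ≤ 3. For the lower bound: the 4 vertex sets {c,f}, {a,e}, {b}, {d} are disjoint, each induces a connected subgraph, and every pair is joined by at least one edge of G. Contracting each set to a single vertex therefore yields K_{4} as a minor, and since treewidth is minor-monotone, tw(G) ≥ tw(K_{4}) = 3. Hence tw(G) = 3 exactly.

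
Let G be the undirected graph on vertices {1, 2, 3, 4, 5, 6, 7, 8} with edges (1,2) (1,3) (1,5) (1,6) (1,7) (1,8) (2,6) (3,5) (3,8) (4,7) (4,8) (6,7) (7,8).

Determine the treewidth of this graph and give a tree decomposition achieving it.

Treewidth 2.
One optimal decomposition is:
Bags: B1 = {1, 3, 8}  B2 = {1, 3, 5}  B3 = {1, 7, 8}  B4 = {1, 6, 7}  B5 = {1, 2, 6}  B6 = {4, 7, 8}
Tree: B1–B2, B1–B3, B3–B4, B4–B5, B3–B6

The largest bag has 3 vertices, giving width 2; this decomposition certifies tw(G) ≤ 2. On the other hand G contains the 3-clique {1, 2, 6}. A clique must lie in a single bag of any decomposition, so no decomposition can have width below 2. Hence tw(G) = 2 exactly.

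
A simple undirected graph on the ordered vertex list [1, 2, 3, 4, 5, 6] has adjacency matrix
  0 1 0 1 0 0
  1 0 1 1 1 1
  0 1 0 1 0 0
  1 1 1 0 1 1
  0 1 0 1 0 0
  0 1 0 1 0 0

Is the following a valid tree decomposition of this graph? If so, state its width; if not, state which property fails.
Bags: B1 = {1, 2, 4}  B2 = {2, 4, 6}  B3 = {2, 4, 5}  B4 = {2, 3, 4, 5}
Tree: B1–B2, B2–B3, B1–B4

No — bags containing vertex 5 are not connected in the tree.

A tree decomposition must satisfy three properties: every vertex lies in some bag; for every edge, both endpoints lie together in some bag; and for every vertex, the bags containing it form a connected subtree. Here bags containing vertex 5 are not connected in the tree, so the decomposition is invalid.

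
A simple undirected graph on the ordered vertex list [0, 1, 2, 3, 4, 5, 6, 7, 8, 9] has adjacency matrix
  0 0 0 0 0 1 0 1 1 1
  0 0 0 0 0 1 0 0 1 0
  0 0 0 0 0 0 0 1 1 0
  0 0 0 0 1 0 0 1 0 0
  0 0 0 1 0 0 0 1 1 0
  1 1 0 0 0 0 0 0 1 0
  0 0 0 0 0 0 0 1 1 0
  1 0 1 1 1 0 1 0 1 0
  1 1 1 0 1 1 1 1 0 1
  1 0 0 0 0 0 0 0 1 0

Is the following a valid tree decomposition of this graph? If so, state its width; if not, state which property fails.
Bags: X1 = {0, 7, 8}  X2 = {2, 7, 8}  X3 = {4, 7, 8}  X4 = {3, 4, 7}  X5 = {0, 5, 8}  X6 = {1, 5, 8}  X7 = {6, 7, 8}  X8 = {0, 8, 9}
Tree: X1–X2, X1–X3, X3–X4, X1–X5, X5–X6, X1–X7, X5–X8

Vertex coverage: the bags together contain {0, 1, 2, 3, 4, 5, 6, 7, 8, 9}, the full vertex set. Edge coverage: each edge of G has both endpoints in at least one bag. Running intersection: for every vertex, the bags containing it form a connected subtree. All three properties hold, so this is a valid tree decomposition of width max|bag| − 1 = 2, and hence tw(G) ≤ 2.

Yes; width 2.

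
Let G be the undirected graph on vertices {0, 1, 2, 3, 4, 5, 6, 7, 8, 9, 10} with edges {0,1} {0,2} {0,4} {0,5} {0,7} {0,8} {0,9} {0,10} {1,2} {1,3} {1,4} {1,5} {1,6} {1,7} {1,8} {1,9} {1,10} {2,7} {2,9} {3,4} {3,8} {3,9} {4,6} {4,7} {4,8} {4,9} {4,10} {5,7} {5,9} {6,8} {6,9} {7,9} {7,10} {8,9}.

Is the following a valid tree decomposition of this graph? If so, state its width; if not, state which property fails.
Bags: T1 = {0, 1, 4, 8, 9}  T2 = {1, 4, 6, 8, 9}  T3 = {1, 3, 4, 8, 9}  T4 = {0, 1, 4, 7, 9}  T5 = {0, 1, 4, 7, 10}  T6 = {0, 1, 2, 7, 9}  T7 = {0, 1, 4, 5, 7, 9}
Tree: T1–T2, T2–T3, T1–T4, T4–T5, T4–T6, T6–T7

No — bags containing vertex 4 are not connected in the tree.

A tree decomposition must satisfy three properties: every vertex lies in some bag; for every edge, both endpoints lie together in some bag; and for every vertex, the bags containing it form a connected subtree. Here bags containing vertex 4 are not connected in the tree, so the decomposition is invalid.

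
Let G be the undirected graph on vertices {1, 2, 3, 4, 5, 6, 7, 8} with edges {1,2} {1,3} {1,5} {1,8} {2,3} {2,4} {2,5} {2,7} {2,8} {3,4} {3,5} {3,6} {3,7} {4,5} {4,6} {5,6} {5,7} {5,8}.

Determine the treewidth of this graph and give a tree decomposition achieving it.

Treewidth 3.
One optimal decomposition is:
Bags: B1 = {1, 2, 3, 5}  B2 = {1, 2, 5, 8}  B3 = {2, 3, 4, 5}  B4 = {3, 4, 5, 6}  B5 = {2, 3, 5, 7}
Tree: B1–B2, B1–B3, B3–B4, B1–B5

Every bag has size at most 4, so the width is 4 − 1 = 3 and tw(G) ≤ 3. On the other hand G contains the 4-clique {1, 2, 5, 8}. A clique must lie in a single bag of any decomposition, so no decomposition can have width below 3. Therefore the treewidth is 3.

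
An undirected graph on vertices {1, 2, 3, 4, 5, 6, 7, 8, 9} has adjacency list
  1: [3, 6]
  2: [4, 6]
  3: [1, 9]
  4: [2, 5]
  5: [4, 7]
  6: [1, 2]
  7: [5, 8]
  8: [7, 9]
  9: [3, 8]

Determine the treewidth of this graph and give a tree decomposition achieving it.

Treewidth 2.
One such decomposition:
Bags: B1 = {5, 7, 8}  B2 = {4, 5, 8}  B3 = {2, 4, 8}  B4 = {2, 6, 8}  B5 = {1, 6, 8}  B6 = {1, 3, 8}  B7 = {3, 8, 9}
Tree: B1–B2, B2–B3, B3–B4, B4–B5, B5–B6, B6–B7

The largest bag has 3 vertices, giving width 2; this decomposition certifies tw(G) ≤ 2. For the lower bound, G contains the cycle 8–7–5–4–2–6–1–3–9–8, so G is not a forest; only forests have treewidth ≤ 1, hence tw(G) ≥ 2. Combining the bounds, tw(G) = 2.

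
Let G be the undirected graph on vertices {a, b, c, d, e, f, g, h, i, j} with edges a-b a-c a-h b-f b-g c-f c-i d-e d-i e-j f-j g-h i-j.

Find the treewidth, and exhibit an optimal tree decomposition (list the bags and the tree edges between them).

Treewidth 2.
One such decomposition:
Bags: B1 = {b, g, h}  B2 = {a, b, h}  B3 = {a, b, f}  B4 = {a, c, f}  B5 = {c, f, j}  B6 = {c, i, j}  B7 = {e, i, j}  B8 = {d, e, i}
Tree: B1–B2, B2–B3, B3–B4, B4–B5, B5–B6, B6–B7, B7–B8

The largest bag has 3 vertices, giving width 2; this decomposition certifies tw(G) ≤ 2. The edges g–h–a–b–g form a cycle, so G is not a tree and its treewidth is at least 2. Hence tw(G) = 2 exactly.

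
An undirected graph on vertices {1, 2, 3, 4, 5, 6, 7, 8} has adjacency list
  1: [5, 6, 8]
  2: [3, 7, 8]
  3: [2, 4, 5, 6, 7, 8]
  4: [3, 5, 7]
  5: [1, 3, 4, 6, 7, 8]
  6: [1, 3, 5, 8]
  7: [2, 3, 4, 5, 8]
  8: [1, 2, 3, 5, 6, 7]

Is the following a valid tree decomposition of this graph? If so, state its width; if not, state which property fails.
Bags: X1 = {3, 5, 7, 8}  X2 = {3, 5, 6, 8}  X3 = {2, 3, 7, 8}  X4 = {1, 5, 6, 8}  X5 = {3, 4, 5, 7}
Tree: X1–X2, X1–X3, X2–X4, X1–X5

Yes; width 3.

Every vertex of G appears in some bag (union = {1, 2, 3, 4, 5, 6, 7, 8}); every edge is covered by a bag; and for each vertex v the set of bags containing v is connected in the bag tree. The decomposition is therefore valid. The largest bag has 4 vertices, so the width is 3.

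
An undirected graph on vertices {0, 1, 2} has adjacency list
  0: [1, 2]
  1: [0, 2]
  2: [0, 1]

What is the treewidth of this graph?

A width-2 tree decomposition is:
Bags: B1 = {0, 1, 2}
Tree: (single bag)
With just one bag of size 3, the width is 3 − 1 = 2, so tw(G) ≤ 2. On the other hand G contains the 3-clique {0, 1, 2}. A clique must lie in a single bag of any decomposition, so no decomposition can have width below 2. Combining the bounds, tw(G) = 2.

2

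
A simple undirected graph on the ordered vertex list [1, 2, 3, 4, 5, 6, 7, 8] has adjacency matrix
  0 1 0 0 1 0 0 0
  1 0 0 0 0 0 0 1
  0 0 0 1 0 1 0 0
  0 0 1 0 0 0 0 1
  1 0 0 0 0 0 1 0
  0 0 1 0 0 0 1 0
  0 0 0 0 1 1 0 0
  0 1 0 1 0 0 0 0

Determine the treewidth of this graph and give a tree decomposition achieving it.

Each bag holds 3 vertices, so the decomposition has width 2, which upper-bounds the treewidth. Since 7–6–3–4–8–2–1–5–7 is a cycle in G, G is not acyclic. Forests are exactly the graphs of treewidth ≤ 1, so tw(G) ≥ 2. Hence tw(G) = 2 exactly.

Treewidth 2.
One such decomposition:
Bags: B1 = {3, 6, 7}  B2 = {3, 4, 7}  B3 = {4, 7, 8}  B4 = {2, 7, 8}  B5 = {1, 2, 7}  B6 = {1, 5, 7}
Tree: B1–B2, B2–B3, B3–B4, B4–B5, B5–B6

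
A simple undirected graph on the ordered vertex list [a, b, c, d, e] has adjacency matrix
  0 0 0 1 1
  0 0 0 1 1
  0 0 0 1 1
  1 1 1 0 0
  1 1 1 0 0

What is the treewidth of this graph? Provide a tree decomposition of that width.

Treewidth 2.
Bags: B1 = {a, d, e}  B2 = {c, d, e}  B3 = {b, d, e}
Tree: B1–B2, B2–B3

Each bag holds 3 vertices, so the decomposition has width 2, which upper-bounds the treewidth. The edges a–d–c–e–a form a cycle, so G is not a tree and its treewidth is at least 2. Hence tw(G) = 2 exactly.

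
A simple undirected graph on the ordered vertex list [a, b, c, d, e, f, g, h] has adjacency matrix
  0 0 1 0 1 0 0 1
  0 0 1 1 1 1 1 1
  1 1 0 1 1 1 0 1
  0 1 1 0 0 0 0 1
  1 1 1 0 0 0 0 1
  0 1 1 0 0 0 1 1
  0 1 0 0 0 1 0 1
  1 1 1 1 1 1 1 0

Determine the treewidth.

A width-3 tree decomposition is:
Bags: B1 = {b, c, f, h}  B2 = {b, f, g, h}  B3 = {b, c, d, h}  B4 = {b, c, e, h}  B5 = {a, c, e, h}
Tree: B1–B2, B1–B3, B1–B4, B4–B5
The largest bag has 4 vertices, giving width 3; this decomposition certifies tw(G) ≤ 3. For the lower bound, the 4 vertices {a, c, e, h} are pairwise adjacent, and any tree decomposition puts a clique entirely inside one bag — forcing width ≥ 3. Hence tw(G) = 3 exactly.

3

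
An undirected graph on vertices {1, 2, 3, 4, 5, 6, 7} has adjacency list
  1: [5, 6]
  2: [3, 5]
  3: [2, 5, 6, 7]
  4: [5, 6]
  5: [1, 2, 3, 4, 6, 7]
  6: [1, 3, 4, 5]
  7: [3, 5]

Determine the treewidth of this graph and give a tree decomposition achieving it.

Each bag holds 3 vertices, so the decomposition has width 2, which upper-bounds the treewidth. On the other hand G contains the 3-clique {1, 5, 6}. A clique must lie in a single bag of any decomposition, so no decomposition can have width below 2. The upper and lower bounds meet at 2, so that is the treewidth.

Treewidth 2.
One optimal decomposition is:
Bags: B1 = {1, 5, 6}  B2 = {3, 5, 6}  B3 = {3, 5, 7}  B4 = {2, 3, 5}  B5 = {4, 5, 6}
Tree: B1–B2, B2–B3, B3–B4, B1–B5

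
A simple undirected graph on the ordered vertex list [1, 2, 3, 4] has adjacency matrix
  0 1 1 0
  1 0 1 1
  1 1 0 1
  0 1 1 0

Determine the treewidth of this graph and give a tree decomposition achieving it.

Treewidth 2.
Bags: B1 = {2, 3, 4}  B2 = {1, 2, 3}
Tree: B1–B2

The largest bag has 3 vertices, giving width 2; this decomposition certifies tw(G) ≤ 2. For the lower bound, the 3 vertices {1, 2, 3} are pairwise adjacent, and any tree decomposition puts a clique entirely inside one bag — forcing width ≥ 2. Therefore the treewidth is 2.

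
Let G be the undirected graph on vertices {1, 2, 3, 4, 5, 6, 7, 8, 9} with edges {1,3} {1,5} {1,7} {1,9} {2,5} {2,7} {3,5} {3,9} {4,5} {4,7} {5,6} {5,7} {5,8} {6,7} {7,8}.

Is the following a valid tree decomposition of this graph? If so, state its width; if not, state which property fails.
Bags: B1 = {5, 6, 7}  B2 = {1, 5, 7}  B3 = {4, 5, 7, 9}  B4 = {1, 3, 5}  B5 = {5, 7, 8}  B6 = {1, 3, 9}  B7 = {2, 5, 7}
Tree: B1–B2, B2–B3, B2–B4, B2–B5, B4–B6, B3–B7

No — bags containing vertex 9 are not connected in the tree.

A tree decomposition must satisfy three properties: every vertex lies in some bag; for every edge, both endpoints lie together in some bag; and for every vertex, the bags containing it form a connected subtree. Here bags containing vertex 9 are not connected in the tree, so the decomposition is invalid.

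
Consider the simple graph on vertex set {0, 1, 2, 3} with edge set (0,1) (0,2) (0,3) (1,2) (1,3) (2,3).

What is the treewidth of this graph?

A width-3 tree decomposition is:
Bags: B1 = {0, 1, 2, 3}
Tree: (single bag)
With just one bag of size 4, the width is 4 − 1 = 3, so tw(G) ≤ 3. Conversely, {0, 1, 2, 3} is a clique of size 4, and the vertices of any clique must share a bag in every tree decomposition; so some bag has ≥ 4 vertices and tw(G) ≥ 3. Combining the bounds, tw(G) = 3.

3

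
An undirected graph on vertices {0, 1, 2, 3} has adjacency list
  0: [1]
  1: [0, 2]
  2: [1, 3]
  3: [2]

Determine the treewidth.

A width-1 tree decomposition is:
Bags: B1 = {1, 2}  B2 = {2, 3}  B3 = {0, 1}
Tree: B1–B2, B1–B3
Each bag holds 2 vertices, so the decomposition has width 1, which upper-bounds the treewidth. G has an edge, so its treewidth is at least 1. Combining the bounds, tw(G) = 1.

1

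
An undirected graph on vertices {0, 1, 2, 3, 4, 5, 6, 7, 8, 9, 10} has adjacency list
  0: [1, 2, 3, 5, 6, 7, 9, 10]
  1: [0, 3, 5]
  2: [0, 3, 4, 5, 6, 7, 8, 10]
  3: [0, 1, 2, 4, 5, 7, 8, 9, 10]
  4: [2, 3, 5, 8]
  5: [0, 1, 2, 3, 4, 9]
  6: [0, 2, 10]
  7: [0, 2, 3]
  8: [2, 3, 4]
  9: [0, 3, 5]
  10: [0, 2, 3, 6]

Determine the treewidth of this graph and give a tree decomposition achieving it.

Every bag has size at most 4, so the width is 4 − 1 = 3 and tw(G) ≤ 3. Conversely, {0, 1, 3, 5} is a clique of size 4, and the vertices of any clique must share a bag in every tree decomposition; so some bag has ≥ 4 vertices and tw(G) ≥ 3. Combining the bounds, tw(G) = 3.

Treewidth 3.
Bags: B1 = {0, 2, 3, 10}  B2 = {0, 2, 3, 5}  B3 = {0, 1, 3, 5}  B4 = {0, 2, 6, 10}  B5 = {2, 3, 4, 5}  B6 = {0, 3, 5, 9}  B7 = {2, 3, 4, 8}  B8 = {0, 2, 3, 7}
Tree: B1–B2, B2–B3, B1–B4, B2–B5, B2–B6, B5–B7, B2–B8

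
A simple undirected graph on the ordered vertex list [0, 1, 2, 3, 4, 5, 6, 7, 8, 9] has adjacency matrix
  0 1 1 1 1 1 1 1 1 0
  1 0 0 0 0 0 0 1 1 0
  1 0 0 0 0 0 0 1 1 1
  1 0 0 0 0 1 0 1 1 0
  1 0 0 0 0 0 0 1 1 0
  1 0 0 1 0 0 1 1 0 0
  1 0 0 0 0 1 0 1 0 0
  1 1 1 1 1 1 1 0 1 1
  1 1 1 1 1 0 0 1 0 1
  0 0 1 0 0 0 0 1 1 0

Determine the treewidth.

A width-3 tree decomposition is:
Bags: B1 = {0, 3, 7, 8}  B2 = {0, 3, 5, 7}  B3 = {0, 1, 7, 8}  B4 = {0, 2, 7, 8}  B5 = {0, 5, 6, 7}  B6 = {2, 7, 8, 9}  B7 = {0, 4, 7, 8}
Tree: B1–B2, B1–B3, B3–B4, B2–B5, B4–B6, B1–B7
The largest bag has 4 vertices, giving width 3; this decomposition certifies tw(G) ≤ 3. Conversely, {0, 1, 7, 8} is a clique of size 4, and the vertices of any clique must share a bag in every tree decomposition; so some bag has ≥ 4 vertices and tw(G) ≥ 3. The upper and lower bounds meet at 3, so that is the treewidth.

3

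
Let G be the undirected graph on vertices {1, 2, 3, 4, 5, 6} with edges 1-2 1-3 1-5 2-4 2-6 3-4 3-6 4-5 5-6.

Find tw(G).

A width-3 tree decomposition is:
Bags: B1 = {1, 2, 4, 6}  B2 = {1, 4, 5, 6}  B3 = {1, 3, 4, 6}
Tree: B1–B2, B2–B3
The largest bag has 4 vertices, giving width 3; this decomposition certifies tw(G) ≤ 3. For the lower bound: the 4 vertex sets {1,2}, {5,6}, {4}, {3} are disjoint, each induces a connected subgraph, and every pair is joined by at least one edge of G. Contracting each set to a single vertex therefore yields K_{4} as a minor, and since treewidth is minor-monotone, tw(G) ≥ tw(K_{4}) = 3. Therefore the treewidth is 3.

3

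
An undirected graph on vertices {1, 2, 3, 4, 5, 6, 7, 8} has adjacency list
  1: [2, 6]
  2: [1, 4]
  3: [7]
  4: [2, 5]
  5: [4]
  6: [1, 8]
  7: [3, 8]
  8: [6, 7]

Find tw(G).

A width-1 tree decomposition is:
Bags: B1 = {4, 5}  B2 = {2, 4}  B3 = {1, 2}  B4 = {1, 6}  B5 = {6, 8}  B6 = {7, 8}  B7 = {3, 7}
Tree: B1–B2, B2–B3, B3–B4, B4–B5, B5–B6, B6–B7
Every bag has size at most 2, so the width is 2 − 1 = 1 and tw(G) ≤ 1. Any graph with an edge has treewidth ≥ 1, and G has the edge 5–4. The upper and lower bounds meet at 1, so that is the treewidth.

1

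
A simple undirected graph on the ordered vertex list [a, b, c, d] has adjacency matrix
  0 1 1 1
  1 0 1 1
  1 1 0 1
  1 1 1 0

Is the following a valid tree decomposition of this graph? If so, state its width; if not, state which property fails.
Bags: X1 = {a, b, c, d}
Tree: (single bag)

Yes; width 3.

Every vertex of G appears in some bag (union = {a, b, c, d}); every edge is covered by a bag; and for each vertex v the set of bags containing v is connected in the bag tree. The decomposition is therefore valid. The largest bag has 4 vertices, so the width is 3.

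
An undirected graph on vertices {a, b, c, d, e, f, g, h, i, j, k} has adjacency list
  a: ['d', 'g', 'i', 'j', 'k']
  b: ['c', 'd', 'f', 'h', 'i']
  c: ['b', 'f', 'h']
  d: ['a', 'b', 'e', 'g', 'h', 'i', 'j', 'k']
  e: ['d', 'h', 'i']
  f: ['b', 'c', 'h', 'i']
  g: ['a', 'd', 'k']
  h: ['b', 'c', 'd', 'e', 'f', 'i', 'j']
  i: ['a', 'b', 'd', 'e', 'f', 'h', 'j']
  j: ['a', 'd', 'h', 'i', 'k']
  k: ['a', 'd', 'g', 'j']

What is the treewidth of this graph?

A width-3 tree decomposition is:
Bags: B1 = {d, h, i, j}  B2 = {a, d, i, j}  B3 = {a, d, j, k}  B4 = {d, e, h, i}  B5 = {a, d, g, k}  B6 = {b, d, h, i}  B7 = {b, f, h, i}  B8 = {b, c, f, h}
Tree: B1–B2, B2–B3, B1–B4, B3–B5, B4–B6, B6–B7, B7–B8
Every bag has size at most 4, so the width is 4 − 1 = 3 and tw(G) ≤ 3. For the lower bound, the 4 vertices {a, d, g, k} are pairwise adjacent, and any tree decomposition puts a clique entirely inside one bag — forcing width ≥ 3. The upper and lower bounds meet at 3, so that is the treewidth.

3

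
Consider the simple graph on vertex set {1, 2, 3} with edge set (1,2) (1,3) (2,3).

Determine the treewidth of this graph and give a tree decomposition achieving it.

With just one bag of size 3, the width is 3 − 1 = 2, so tw(G) ≤ 2. Conversely, {1, 2, 3} is a clique of size 3, and the vertices of any clique must share a bag in every tree decomposition; so some bag has ≥ 3 vertices and tw(G) ≥ 2. The upper and lower bounds meet at 2, so that is the treewidth.

Treewidth 2.
Bags: B1 = {1, 2, 3}
Tree: (single bag)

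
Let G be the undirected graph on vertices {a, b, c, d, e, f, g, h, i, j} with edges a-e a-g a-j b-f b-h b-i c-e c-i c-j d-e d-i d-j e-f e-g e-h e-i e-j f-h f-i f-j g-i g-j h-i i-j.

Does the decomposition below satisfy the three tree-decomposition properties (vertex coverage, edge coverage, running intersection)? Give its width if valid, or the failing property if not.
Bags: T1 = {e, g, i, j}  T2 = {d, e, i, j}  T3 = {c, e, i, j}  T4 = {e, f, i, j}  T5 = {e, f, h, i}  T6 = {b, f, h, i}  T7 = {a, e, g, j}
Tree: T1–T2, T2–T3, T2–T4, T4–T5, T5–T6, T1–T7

Yes; width 3.

Checking the three conditions: (i) the bags cover all of {a, b, c, d, e, f, g, h, i, j}; (ii) for each edge, some bag contains both endpoints; (iii) the bags containing any fixed vertex form a subtree. All hold, so the decomposition is valid with width 4 − 1 = 3.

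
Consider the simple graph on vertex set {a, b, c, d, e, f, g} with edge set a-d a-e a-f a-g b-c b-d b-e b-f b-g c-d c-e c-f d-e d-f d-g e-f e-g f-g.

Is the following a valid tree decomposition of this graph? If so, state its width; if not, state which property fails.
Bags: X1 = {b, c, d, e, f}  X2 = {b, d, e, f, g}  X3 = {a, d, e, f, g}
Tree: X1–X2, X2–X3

Yes; width 4.

Checking the three conditions: (i) the bags cover all of {a, b, c, d, e, f, g}; (ii) for each edge, some bag contains both endpoints; (iii) the bags containing any fixed vertex form a subtree. All hold, so the decomposition is valid with width 5 − 1 = 4.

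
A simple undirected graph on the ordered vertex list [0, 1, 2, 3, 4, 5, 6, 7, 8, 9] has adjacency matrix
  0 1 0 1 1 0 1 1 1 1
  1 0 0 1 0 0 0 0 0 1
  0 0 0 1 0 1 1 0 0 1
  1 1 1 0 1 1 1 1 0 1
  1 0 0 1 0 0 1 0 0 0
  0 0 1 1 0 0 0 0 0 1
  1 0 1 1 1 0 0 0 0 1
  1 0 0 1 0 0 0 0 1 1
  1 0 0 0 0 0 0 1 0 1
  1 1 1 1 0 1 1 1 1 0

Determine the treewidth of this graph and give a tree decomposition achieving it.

The largest bag has 4 vertices, giving width 3; this decomposition certifies tw(G) ≤ 3. Conversely, {0, 7, 8, 9} is a clique of size 4, and the vertices of any clique must share a bag in every tree decomposition; so some bag has ≥ 4 vertices and tw(G) ≥ 3. Combining the bounds, tw(G) = 3.

Treewidth 3.
One such decomposition:
Bags: B1 = {2, 3, 6, 9}  B2 = {0, 3, 6, 9}  B3 = {0, 1, 3, 9}  B4 = {0, 3, 7, 9}  B5 = {0, 7, 8, 9}  B6 = {0, 3, 4, 6}  B7 = {2, 3, 5, 9}
Tree: B1–B2, B2–B3, B2–B4, B4–B5, B2–B6, B1–B7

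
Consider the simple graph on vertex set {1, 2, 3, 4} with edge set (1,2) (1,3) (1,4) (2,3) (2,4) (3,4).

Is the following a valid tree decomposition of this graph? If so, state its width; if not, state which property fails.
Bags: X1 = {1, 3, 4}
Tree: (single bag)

A tree decomposition must satisfy three properties: every vertex lies in some bag; for every edge, both endpoints lie together in some bag; and for every vertex, the bags containing it form a connected subtree. Here vertex 2 appears in no bag, so the decomposition is invalid.

No — vertex 2 appears in no bag.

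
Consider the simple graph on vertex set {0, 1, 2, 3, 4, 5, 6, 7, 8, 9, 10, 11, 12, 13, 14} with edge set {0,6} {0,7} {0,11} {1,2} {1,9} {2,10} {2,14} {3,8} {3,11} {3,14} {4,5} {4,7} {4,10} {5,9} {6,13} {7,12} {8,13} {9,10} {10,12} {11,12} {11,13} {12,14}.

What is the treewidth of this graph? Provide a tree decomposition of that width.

Each bag holds 4 vertices, so the decomposition has width 3, which upper-bounds the treewidth. For the lower bound: the 4 vertex sets {6,8,13}, {0}, {11}, {3,7,12,14} are disjoint, each induces a connected subgraph, and every pair is joined by at least one edge of G. Contracting each set to a single vertex therefore yields K_{4} as a minor, and since treewidth is minor-monotone, tw(G) ≥ tw(K_{4}) = 3. The upper and lower bounds meet at 3, so that is the treewidth.

Treewidth 3.
One optimal decomposition is:
Bags: B1 = {0, 6, 8, 13}  B2 = {0, 8, 11, 13}  B3 = {0, 3, 8, 11}  B4 = {0, 3, 7, 11}  B5 = {3, 7, 11, 12}  B6 = {3, 7, 12, 14}  B7 = {4, 7, 12, 14}  B8 = {4, 10, 12, 14}  B9 = {2, 4, 10, 14}  B10 = {2, 4, 5, 10}  B11 = {2, 5, 9, 10}  B12 = {1, 2, 5, 9}
Tree: B1–B2, B2–B3, B3–B4, B4–B5, B5–B6, B6–B7, B7–B8, B8–B9, B9–B10, B10–B11, B11–B12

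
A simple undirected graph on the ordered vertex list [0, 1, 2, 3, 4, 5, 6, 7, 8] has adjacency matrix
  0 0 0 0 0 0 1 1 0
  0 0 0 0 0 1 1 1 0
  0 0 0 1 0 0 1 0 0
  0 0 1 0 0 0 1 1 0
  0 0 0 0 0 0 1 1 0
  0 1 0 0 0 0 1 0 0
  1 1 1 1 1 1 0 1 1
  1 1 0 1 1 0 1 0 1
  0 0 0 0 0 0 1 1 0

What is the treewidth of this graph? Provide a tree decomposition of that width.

The largest bag has 3 vertices, giving width 2; this decomposition certifies tw(G) ≤ 2. Conversely, {2, 3, 6} is a clique of size 3, and the vertices of any clique must share a bag in every tree decomposition; so some bag has ≥ 3 vertices and tw(G) ≥ 2. Hence tw(G) = 2 exactly.

Treewidth 2.
One optimal decomposition is:
Bags: B1 = {6, 7, 8}  B2 = {0, 6, 7}  B3 = {4, 6, 7}  B4 = {3, 6, 7}  B5 = {1, 6, 7}  B6 = {1, 5, 6}  B7 = {2, 3, 6}
Tree: B1–B2, B1–B3, B1–B4, B4–B5, B5–B6, B4–B7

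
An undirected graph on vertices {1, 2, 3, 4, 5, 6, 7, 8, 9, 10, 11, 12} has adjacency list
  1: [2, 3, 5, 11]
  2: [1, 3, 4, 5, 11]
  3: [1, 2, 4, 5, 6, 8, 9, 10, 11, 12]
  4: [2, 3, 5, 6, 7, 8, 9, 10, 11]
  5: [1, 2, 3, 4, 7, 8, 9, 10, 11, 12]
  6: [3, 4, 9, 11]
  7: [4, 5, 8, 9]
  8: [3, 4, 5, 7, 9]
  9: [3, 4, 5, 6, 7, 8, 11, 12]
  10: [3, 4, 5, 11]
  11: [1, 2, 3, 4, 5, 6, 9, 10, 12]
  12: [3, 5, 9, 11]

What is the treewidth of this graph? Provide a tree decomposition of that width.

Each bag holds 5 vertices, so the decomposition has width 4, which upper-bounds the treewidth. On the other hand G contains the 5-clique {3, 4, 5, 8, 9}. A clique must lie in a single bag of any decomposition, so no decomposition can have width below 4. Hence tw(G) = 4 exactly.

Treewidth 4.
One optimal decomposition is:
Bags: B1 = {2, 3, 4, 5, 11}  B2 = {3, 4, 5, 9, 11}  B3 = {3, 4, 6, 9, 11}  B4 = {3, 5, 9, 11, 12}  B5 = {3, 4, 5, 8, 9}  B6 = {4, 5, 7, 8, 9}  B7 = {3, 4, 5, 10, 11}  B8 = {1, 2, 3, 5, 11}
Tree: B1–B2, B2–B3, B2–B4, B2–B5, B5–B6, B2–B7, B1–B8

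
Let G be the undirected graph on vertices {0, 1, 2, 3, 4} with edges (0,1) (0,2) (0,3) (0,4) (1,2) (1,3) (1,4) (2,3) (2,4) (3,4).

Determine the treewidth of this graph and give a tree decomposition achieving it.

Treewidth 4.
One optimal decomposition is:
Bags: B1 = {0, 1, 2, 3, 4}
Tree: (single bag)

A single bag containing all 5 vertices is trivially a valid decomposition of width 4. On the other hand G contains the 5-clique {0, 1, 2, 3, 4}. A clique must lie in a single bag of any decomposition, so no decomposition can have width below 4. Therefore the treewidth is 4.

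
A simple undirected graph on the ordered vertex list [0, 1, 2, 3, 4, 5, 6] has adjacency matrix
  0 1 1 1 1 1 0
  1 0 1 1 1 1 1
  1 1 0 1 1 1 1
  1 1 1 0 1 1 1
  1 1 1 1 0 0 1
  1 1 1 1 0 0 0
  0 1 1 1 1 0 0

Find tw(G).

4

A width-4 tree decomposition is:
Bags: B1 = {0, 1, 2, 3, 4}  B2 = {0, 1, 2, 3, 5}  B3 = {1, 2, 3, 4, 6}
Tree: B1–B2, B1–B3
Every bag has size at most 5, so the width is 5 − 1 = 4 and tw(G) ≤ 4. Conversely, {0, 1, 2, 3, 4} is a clique of size 5, and the vertices of any clique must share a bag in every tree decomposition; so some bag has ≥ 5 vertices and tw(G) ≥ 4. Combining the bounds, tw(G) = 4.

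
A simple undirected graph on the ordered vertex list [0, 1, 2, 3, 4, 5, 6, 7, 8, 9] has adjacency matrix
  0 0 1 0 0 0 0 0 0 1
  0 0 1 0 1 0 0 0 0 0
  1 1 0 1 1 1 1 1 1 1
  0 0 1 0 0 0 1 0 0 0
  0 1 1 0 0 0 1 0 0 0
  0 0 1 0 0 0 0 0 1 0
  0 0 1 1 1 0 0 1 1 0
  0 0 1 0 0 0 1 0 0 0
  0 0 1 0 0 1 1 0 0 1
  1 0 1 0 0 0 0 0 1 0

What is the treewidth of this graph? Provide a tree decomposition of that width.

Treewidth 2.
Bags: B1 = {2, 6, 7}  B2 = {2, 3, 6}  B3 = {2, 4, 6}  B4 = {2, 6, 8}  B5 = {1, 2, 4}  B6 = {2, 8, 9}  B7 = {2, 5, 8}  B8 = {0, 2, 9}
Tree: B1–B2, B1–B3, B2–B4, B3–B5, B4–B6, B4–B7, B6–B8

Each bag holds 3 vertices, so the decomposition has width 2, which upper-bounds the treewidth. Conversely, {0, 2, 9} is a clique of size 3, and the vertices of any clique must share a bag in every tree decomposition; so some bag has ≥ 3 vertices and tw(G) ≥ 2. Combining the bounds, tw(G) = 2.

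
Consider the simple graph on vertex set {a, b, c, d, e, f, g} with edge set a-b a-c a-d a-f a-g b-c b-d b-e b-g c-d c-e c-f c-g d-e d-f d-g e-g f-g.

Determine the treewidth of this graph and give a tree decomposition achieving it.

The largest bag has 5 vertices, giving width 4; this decomposition certifies tw(G) ≤ 4. On the other hand G contains the 5-clique {b, c, d, e, g}. A clique must lie in a single bag of any decomposition, so no decomposition can have width below 4. Therefore the treewidth is 4.

Treewidth 4.
One such decomposition:
Bags: B1 = {a, c, d, f, g}  B2 = {a, b, c, d, g}  B3 = {b, c, d, e, g}
Tree: B1–B2, B2–B3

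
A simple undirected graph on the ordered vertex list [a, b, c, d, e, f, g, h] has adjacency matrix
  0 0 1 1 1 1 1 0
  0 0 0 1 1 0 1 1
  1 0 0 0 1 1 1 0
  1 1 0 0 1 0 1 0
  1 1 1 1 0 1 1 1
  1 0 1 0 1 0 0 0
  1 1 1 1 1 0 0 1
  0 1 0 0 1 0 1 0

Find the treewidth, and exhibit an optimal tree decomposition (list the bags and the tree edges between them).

Every bag has size at most 4, so the width is 4 − 1 = 3 and tw(G) ≤ 3. Conversely, {a, d, e, g} is a clique of size 4, and the vertices of any clique must share a bag in every tree decomposition; so some bag has ≥ 4 vertices and tw(G) ≥ 3. Hence tw(G) = 3 exactly.

Treewidth 3.
One such decomposition:
Bags: B1 = {a, d, e, g}  B2 = {a, c, e, g}  B3 = {a, c, e, f}  B4 = {b, d, e, g}  B5 = {b, e, g, h}
Tree: B1–B2, B2–B3, B1–B4, B4–B5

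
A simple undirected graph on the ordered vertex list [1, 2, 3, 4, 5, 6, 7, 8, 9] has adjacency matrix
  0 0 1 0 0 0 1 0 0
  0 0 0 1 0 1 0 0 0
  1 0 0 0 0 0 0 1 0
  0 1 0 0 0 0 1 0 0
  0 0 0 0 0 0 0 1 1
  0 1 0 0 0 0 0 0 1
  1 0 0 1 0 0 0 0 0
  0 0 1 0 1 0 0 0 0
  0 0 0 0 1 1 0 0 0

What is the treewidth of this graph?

2

A width-2 tree decomposition is:
Bags: B1 = {1, 3, 8}  B2 = {1, 7, 8}  B3 = {4, 7, 8}  B4 = {2, 4, 8}  B5 = {2, 6, 8}  B6 = {6, 8, 9}  B7 = {5, 8, 9}
Tree: B1–B2, B2–B3, B3–B4, B4–B5, B5–B6, B6–B7
The largest bag has 3 vertices, giving width 2; this decomposition certifies tw(G) ≤ 2. For the lower bound, G contains the cycle 8–3–1–7–4–2–6–9–5–8, so G is not a forest; only forests have treewidth ≤ 1, hence tw(G) ≥ 2. Therefore the treewidth is 2.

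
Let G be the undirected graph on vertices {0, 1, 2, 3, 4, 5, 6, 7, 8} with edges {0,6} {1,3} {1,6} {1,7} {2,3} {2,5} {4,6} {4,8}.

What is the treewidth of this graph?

A width-1 tree decomposition is:
Bags: B1 = {1, 7}  B2 = {1, 6}  B3 = {1, 3}  B4 = {2, 3}  B5 = {4, 6}  B6 = {4, 8}  B7 = {0, 6}  B8 = {2, 5}
Tree: B1–B2, B1–B3, B3–B4, B2–B5, B5–B6, B2–B7, B4–B8
Each bag holds 2 vertices, so the decomposition has width 1, which upper-bounds the treewidth. G has an edge, so its treewidth is at least 1. Combining the bounds, tw(G) = 1.

1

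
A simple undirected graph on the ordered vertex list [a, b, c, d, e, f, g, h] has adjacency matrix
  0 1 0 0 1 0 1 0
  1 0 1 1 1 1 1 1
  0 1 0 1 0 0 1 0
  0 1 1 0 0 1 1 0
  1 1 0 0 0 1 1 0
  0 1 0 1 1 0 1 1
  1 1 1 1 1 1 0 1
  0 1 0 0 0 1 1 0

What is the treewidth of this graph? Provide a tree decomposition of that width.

Treewidth 3.
Bags: B1 = {b, d, f, g}  B2 = {b, f, g, h}  B3 = {b, e, f, g}  B4 = {a, b, e, g}  B5 = {b, c, d, g}
Tree: B1–B2, B2–B3, B3–B4, B1–B5

Each bag holds 4 vertices, so the decomposition has width 3, which upper-bounds the treewidth. Conversely, {a, b, e, g} is a clique of size 4, and the vertices of any clique must share a bag in every tree decomposition; so some bag has ≥ 4 vertices and tw(G) ≥ 3. The upper and lower bounds meet at 3, so that is the treewidth.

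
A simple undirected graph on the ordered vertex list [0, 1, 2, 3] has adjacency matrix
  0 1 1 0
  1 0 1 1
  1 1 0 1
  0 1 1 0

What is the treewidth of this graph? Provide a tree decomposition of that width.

Each bag holds 3 vertices, so the decomposition has width 2, which upper-bounds the treewidth. Conversely, {0, 1, 2} is a clique of size 3, and the vertices of any clique must share a bag in every tree decomposition; so some bag has ≥ 3 vertices and tw(G) ≥ 2. The upper and lower bounds meet at 2, so that is the treewidth.

Treewidth 2.
Bags: B1 = {0, 1, 2}  B2 = {1, 2, 3}
Tree: B1–B2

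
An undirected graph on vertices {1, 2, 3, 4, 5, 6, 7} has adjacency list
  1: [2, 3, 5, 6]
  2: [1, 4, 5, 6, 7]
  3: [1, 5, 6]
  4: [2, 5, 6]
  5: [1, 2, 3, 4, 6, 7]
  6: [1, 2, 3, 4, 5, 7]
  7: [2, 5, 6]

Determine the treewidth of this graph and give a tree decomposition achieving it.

Treewidth 3.
One such decomposition:
Bags: B1 = {1, 2, 5, 6}  B2 = {2, 5, 6, 7}  B3 = {2, 4, 5, 6}  B4 = {1, 3, 5, 6}
Tree: B1–B2, B2–B3, B1–B4

Each bag holds 4 vertices, so the decomposition has width 3, which upper-bounds the treewidth. On the other hand G contains the 4-clique {1, 2, 5, 6}. A clique must lie in a single bag of any decomposition, so no decomposition can have width below 3. Hence tw(G) = 3 exactly.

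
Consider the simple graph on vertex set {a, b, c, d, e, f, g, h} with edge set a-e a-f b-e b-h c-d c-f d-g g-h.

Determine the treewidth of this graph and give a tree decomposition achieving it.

Every bag has size at most 3, so the width is 3 − 1 = 2 and tw(G) ≤ 2. For the lower bound, G contains the cycle f–c–d–g–h–b–e–a–f, so G is not a forest; only forests have treewidth ≤ 1, hence tw(G) ≥ 2. Therefore the treewidth is 2.

Treewidth 2.
Bags: B1 = {c, d, f}  B2 = {d, f, g}  B3 = {f, g, h}  B4 = {b, f, h}  B5 = {b, e, f}  B6 = {a, e, f}
Tree: B1–B2, B2–B3, B3–B4, B4–B5, B5–B6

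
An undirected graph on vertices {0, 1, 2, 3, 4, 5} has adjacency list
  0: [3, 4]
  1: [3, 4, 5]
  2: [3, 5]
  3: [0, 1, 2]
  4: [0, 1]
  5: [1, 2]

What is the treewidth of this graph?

A width-2 tree decomposition is:
Bags: B1 = {0, 1, 4}  B2 = {0, 1, 3}  B3 = {1, 3, 5}  B4 = {2, 3, 5}
Tree: B1–B2, B2–B3, B3–B4
Each bag holds 3 vertices, so the decomposition has width 2, which upper-bounds the treewidth. Since 4–0–3–1–4 is a cycle in G, G is not acyclic. Forests are exactly the graphs of treewidth ≤ 1, so tw(G) ≥ 2. Therefore the treewidth is 2.

2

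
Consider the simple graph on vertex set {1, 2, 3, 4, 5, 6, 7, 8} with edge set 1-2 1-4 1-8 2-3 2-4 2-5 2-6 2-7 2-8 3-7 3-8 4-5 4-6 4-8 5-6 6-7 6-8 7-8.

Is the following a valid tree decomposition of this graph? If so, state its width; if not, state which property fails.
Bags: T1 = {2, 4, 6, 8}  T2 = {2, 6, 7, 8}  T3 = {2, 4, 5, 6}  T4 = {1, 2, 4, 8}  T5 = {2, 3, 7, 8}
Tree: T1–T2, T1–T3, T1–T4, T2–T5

Yes; width 3.

Every vertex of G appears in some bag (union = {1, 2, 3, 4, 5, 6, 7, 8}); every edge is covered by a bag; and for each vertex v the set of bags containing v is connected in the bag tree. The decomposition is therefore valid. The largest bag has 4 vertices, so the width is 3.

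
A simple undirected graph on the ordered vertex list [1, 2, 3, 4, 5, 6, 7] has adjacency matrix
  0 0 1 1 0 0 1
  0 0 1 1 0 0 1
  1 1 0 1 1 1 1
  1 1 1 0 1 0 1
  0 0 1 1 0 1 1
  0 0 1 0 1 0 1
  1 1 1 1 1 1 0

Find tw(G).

3

A width-3 tree decomposition is:
Bags: B1 = {3, 4, 5, 7}  B2 = {1, 3, 4, 7}  B3 = {2, 3, 4, 7}  B4 = {3, 5, 6, 7}
Tree: B1–B2, B1–B3, B1–B4
The largest bag has 4 vertices, giving width 3; this decomposition certifies tw(G) ≤ 3. Conversely, {1, 3, 4, 7} is a clique of size 4, and the vertices of any clique must share a bag in every tree decomposition; so some bag has ≥ 4 vertices and tw(G) ≥ 3. Therefore the treewidth is 3.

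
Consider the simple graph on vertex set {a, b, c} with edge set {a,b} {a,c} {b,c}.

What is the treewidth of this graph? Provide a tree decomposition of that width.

With just one bag of size 3, the width is 3 − 1 = 2, so tw(G) ≤ 2. Conversely, {a, b, c} is a clique of size 3, and the vertices of any clique must share a bag in every tree decomposition; so some bag has ≥ 3 vertices and tw(G) ≥ 2. Therefore the treewidth is 2.

Treewidth 2.
One such decomposition:
Bags: B1 = {a, b, c}
Tree: (single bag)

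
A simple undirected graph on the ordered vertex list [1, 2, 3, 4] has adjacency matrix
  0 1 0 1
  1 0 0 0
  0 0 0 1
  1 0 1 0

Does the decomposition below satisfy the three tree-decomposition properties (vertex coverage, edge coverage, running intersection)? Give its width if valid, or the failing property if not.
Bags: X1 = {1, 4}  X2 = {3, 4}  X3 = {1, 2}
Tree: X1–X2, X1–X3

Vertex coverage: the bags together contain {1, 2, 3, 4}, the full vertex set. Edge coverage: each edge of G has both endpoints in at least one bag. Running intersection: for every vertex, the bags containing it form a connected subtree. All three properties hold, so this is a valid tree decomposition of width max|bag| − 1 = 1, and hence tw(G) ≤ 1.

Yes; width 1.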